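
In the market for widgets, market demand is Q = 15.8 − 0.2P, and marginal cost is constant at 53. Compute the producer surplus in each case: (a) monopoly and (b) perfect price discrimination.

Inverting demand: P = 79 − 5Q.
Monopoly sets MR = MC: 79 − 10Q = 53 ⇒ Q = 2.6, P = 79 − 5·2.6 = 66.
PS = (66 − 53)·2.6 = 33.8.
Under first-degree price discrimination the firm charges each unit its demand price and produces up to where P = MC, i.e. Q = 5.2. Consumer surplus is zero; producer surplus equals total surplus.
PS = ½·(79 − 53)·5.2 = 67.6.

Monopoly: PS = 33.8; Perfect PD: PS = 67.6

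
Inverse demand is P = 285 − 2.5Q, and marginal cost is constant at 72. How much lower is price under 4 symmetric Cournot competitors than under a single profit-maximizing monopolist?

P falls by 63.9

The monopolist equates marginal revenue to marginal cost: 285 − 5Q = 72, so Q = 42.6. From demand, P = 178.5.
Cournot with 4 identical firms: the symmetric best-response condition is 285 − 12.5q = 72. Each firm produces q = 17.04, total output Q = 68.16, price P = 114.6.
Change in price: 114.6 − 178.5 = −63.9.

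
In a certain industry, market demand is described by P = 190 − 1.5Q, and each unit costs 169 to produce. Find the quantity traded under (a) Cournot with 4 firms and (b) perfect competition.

With 4 symmetric Cournot firms, each firm's FOC gives 190 − 7.5q = 169, so q = 2.8, Q = 4·2.8 = 11.2, and P = 173.2.
Under competition P = MC = 169, so Q = (190 − 169)/1.5 = 14.

Cournot: Q = 11.2; Competition: Q = 14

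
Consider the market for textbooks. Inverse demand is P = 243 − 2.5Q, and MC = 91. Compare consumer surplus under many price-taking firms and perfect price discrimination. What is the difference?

Consumer surplus falls by 4620.8

Under competition P = MC = 91, so Q = (243 − 91)/2.5 = 60.8.
CS = ½·(243 − 91)·60.8 = 4620.8.
Under first-degree price discrimination the firm charges each unit its demand price and produces up to where P = MC, i.e. Q = 60.8. Consumer surplus is zero; producer surplus equals total surplus.
CS = 0.
Change in consumer surplus: 0 − 4620.8 = −4620.8.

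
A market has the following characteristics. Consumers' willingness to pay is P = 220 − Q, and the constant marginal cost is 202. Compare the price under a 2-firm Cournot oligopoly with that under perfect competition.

Cournot: P = 208; Competition: P = 202

In a 2-firm Cournot equilibrium, symmetry and the first-order condition give q = (220 − 202)/(3) = 6. So Q = 12 and P = 208.
Competitive firms price at marginal cost: P = 202, giving Q = 18.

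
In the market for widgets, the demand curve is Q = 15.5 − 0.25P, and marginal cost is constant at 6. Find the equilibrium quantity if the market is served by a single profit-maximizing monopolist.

Inverting demand: P = 62 − 4Q.
The monopolist equates marginal revenue to marginal cost: 62 − 8Q = 6, so Q = 7. From demand, P = 34.

Q = 7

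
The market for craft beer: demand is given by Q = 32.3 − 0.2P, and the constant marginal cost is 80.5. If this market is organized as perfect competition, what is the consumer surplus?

Inverting demand: P = 161.5 − 5Q.
Perfect competition: P = MC = 80.5, so 161.5 − 5Q = 80.5 and Q = 16.2.
CS = ½·(161.5 − 80.5)·16.2 = 656.1.

CS = 656.1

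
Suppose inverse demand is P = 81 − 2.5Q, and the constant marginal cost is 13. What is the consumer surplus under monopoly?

The monopolist equates marginal revenue to marginal cost: 81 − 5Q = 13, so Q = 13.6. From demand, P = 47.
CS = ½·(81 − 47)·13.6 = 231.2.

CS = 231.2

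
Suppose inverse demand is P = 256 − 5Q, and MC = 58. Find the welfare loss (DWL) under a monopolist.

Competitive firms price at marginal cost: P = 58, giving Q = 39.6.
Monopoly sets MR = MC: 256 − 10Q = 58 ⇒ Q = 19.8, P = 256 − 5·19.8 = 157.
DWL is the triangle between Q = 19.8 and Q = 39.6: ½·(39.6 − 19.8)·(157 − 58) = 980.1.

DWL = 980.1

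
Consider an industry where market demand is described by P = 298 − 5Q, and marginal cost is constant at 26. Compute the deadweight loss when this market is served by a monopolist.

DWL = 1849.6

Under competition P = MC = 26, so Q = (298 − 26)/5 = 54.4.
The monopolist equates marginal revenue to marginal cost: 298 − 10Q = 26, so Q = 27.2. From demand, P = 162.
DWL is the triangle between Q = 27.2 and Q = 54.4: ½·(54.4 − 27.2)·(162 − 26) = 1849.6.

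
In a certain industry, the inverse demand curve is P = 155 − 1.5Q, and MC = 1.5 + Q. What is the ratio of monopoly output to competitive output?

The monopolist equates marginal revenue to marginal cost: 155 − 3Q = 1.5 + Q, so Q = 38.375. From demand, P = 1559/16.
Competitive equilibrium sets price equal to marginal cost: 155 − 1.5Q = 1.5 + Q, so Q = 61.4 and P = 62.9.
Ratio Q_m/Q_c = 38.375/61.4 = 0.625.

Q_m/Q_c = 0.625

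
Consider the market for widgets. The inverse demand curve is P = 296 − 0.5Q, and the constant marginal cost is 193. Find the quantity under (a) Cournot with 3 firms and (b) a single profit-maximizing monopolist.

Cournot: Q = 154.5; Monopoly: Q = 103

Cournot with 3 identical firms: the symmetric best-response condition is 296 − 2q = 193. Each firm produces q = 51.5, total output Q = 154.5, price P = 218.75.
A monopolist chooses Q where MR = MC. MR = 296 − Q; setting this equal to 193 gives Q = 103 and P = 244.5.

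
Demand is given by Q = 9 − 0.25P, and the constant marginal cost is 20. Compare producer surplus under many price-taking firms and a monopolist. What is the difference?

Inverting demand: P = 36 − 4Q.
Competitive firms price at marginal cost: P = 20, giving Q = 4.
PS = (20 − 20)·4 = 0.
Monopoly sets MR = MC: 36 − 8Q = 20 ⇒ Q = 2, P = 36 − 4·2 = 28.
PS = (28 − 20)·2 = 16.
Change in producer surplus: 16 − 0 = 16.

PS rises by 16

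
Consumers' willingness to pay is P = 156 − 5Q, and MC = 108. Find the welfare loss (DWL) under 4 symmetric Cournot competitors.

DWL = 9.216

Perfect competition: P = MC = 108, so 156 − 5Q = 108 and Q = 9.6.
With 4 symmetric Cournot firms, each firm's FOC gives 156 − 25q = 108, so q = 1.92, Q = 4·1.92 = 7.68, and P = 117.6.
DWL is the triangle between Q = 7.68 and Q = 9.6: ½·(9.6 − 7.68)·(117.6 − 108) = 9.216.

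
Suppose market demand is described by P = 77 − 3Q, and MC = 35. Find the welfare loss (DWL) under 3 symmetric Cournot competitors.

Under competition P = MC = 35, so Q = (77 − 35)/3 = 14.
Cournot with 3 identical firms: the symmetric best-response condition is 77 − 12q = 35. Each firm produces q = 3.5, total output Q = 10.5, price P = 45.5.
DWL is the triangle between Q = 10.5 and Q = 14: ½·(14 − 10.5)·(45.5 − 35) = 18.375.

DWL = 18.375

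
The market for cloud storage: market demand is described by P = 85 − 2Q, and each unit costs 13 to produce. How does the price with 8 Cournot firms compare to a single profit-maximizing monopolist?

With 8 symmetric Cournot firms, each firm's FOC gives 85 − 18q = 13, so q = 4, Q = 8·4 = 32, and P = 21.
Monopoly sets MR = MC: 85 − 4Q = 13 ⇒ Q = 18, P = 85 − 2·18 = 49.

Cournot: P = 21; Monopoly: P = 49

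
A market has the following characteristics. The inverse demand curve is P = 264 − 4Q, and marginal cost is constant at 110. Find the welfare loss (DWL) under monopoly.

DWL = 741.125

Competitive firms price at marginal cost: P = 110, giving Q = 38.5.
A monopolist chooses Q where MR = MC. MR = 264 − 8Q; setting this equal to 110 gives Q = 19.25 and P = 187.
DWL is the triangle between Q = 19.25 and Q = 38.5: ½·(38.5 − 19.25)·(187 − 110) = 741.125.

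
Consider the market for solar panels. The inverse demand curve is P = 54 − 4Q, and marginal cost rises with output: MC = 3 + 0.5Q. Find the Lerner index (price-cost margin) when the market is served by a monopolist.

Monopoly sets MR = MC: 54 − 8Q = 3 + 0.5Q ⇒ Q = 6, P = 54 − 4·6 = 30.
Lerner index = (P − MC)/P = (30 − 6)/30 = 0.8.

Lerner index = 0.8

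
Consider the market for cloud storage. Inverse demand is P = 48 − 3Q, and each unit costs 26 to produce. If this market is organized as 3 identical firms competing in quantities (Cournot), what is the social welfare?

With 3 symmetric Cournot firms, each firm's FOC gives 48 − 12q = 26, so q = 11/6, Q = 3·11/6 = 5.5, and P = 31.5.
CS = ½·(48 − 31.5)·5.5 = 45.375; PS = (31.5 − 26)·5.5 = 30.25; TS = 75.625.

TS = 75.625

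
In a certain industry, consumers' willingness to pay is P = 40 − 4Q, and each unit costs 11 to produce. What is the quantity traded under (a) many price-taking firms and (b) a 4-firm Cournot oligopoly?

Competition: Q = 7.25; Cournot: Q = 5.8

Competitive firms price at marginal cost: P = 11, giving Q = 7.25.
In a 4-firm Cournot equilibrium, symmetry and the first-order condition give q = (40 − 11)/(20) = 1.45. So Q = 5.8 and P = 16.8.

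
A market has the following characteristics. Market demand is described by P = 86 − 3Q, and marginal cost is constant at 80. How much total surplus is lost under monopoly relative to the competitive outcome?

DWL = 1.5

Competitive firms price at marginal cost: P = 80, giving Q = 2.
Monopoly sets MR = MC: 86 − 6Q = 80 ⇒ Q = 1, P = 86 − 3·1 = 83.
DWL is the triangle between Q = 1 and Q = 2: ½·(2 − 1)·(83 − 80) = 1.5.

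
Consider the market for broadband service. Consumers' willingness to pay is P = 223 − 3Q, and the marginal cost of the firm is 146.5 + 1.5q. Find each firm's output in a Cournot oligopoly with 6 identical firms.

In a 6-firm Cournot equilibrium, symmetry and the first-order condition give q = (223 − 146.5)/(22.5) = 3.4. So Q = 20.4 and P = 161.8.

q_i = 3.4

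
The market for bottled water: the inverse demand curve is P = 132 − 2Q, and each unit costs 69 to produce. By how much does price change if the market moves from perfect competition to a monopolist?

P rises by 31.5

Under competition P = MC = 69, so Q = (132 − 69)/2 = 31.5.
The monopolist equates marginal revenue to marginal cost: 132 − 4Q = 69, so Q = 15.75. From demand, P = 100.5.
Change in price: 100.5 − 69 = 31.5.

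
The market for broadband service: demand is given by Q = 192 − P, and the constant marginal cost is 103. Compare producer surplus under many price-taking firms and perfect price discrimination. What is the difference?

PS rises by 3960.5

Inverting demand: P = 192 − Q.
Competitive firms price at marginal cost: P = 103, giving Q = 89.
PS = (103 − 103)·89 = 0.
Under first-degree price discrimination the firm charges each unit its demand price and produces up to where P = MC, i.e. Q = 89. Consumer surplus is zero; producer surplus equals total surplus.
PS = ½·(192 − 103)·89 = 3960.5.
Change in producer surplus: 3960.5 − 0 = 3960.5.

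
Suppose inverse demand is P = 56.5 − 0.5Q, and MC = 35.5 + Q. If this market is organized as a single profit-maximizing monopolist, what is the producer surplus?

PS = 110.25

The monopolist equates marginal revenue to marginal cost: 56.5 − Q = 35.5 + Q, so Q = 10.5. From demand, P = 51.25.
PS = P·Q − VC(Q) = 51.25·10.5 − (35.5·10.5 + ½·1·10.5²) = 110.25.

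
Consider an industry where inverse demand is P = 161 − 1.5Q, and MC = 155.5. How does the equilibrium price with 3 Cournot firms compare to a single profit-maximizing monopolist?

Cournot with 3 identical firms: the symmetric best-response condition is 161 − 6q = 155.5. Each firm produces q = 11/12, total output Q = 2.75, price P = 156.875.
A monopolist chooses Q where MR = MC. MR = 161 − 3Q; setting this equal to 155.5 gives Q = 11/6 and P = 158.25.

Cournot: P = 156.875; Monopoly: P = 158.25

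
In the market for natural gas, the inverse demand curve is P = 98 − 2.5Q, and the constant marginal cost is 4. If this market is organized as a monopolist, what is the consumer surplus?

CS = 441.8

Monopoly sets MR = MC: 98 − 5Q = 4 ⇒ Q = 18.8, P = 98 − 2.5·18.8 = 51.
CS = ½·(98 − 51)·18.8 = 441.8.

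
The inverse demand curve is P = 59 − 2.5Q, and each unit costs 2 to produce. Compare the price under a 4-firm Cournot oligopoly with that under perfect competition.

Cournot: P = 13.4; Competition: P = 2

In a 4-firm Cournot equilibrium, symmetry and the first-order condition give q = (59 − 2)/(12.5) = 4.56. So Q = 18.24 and P = 13.4.
Under competition P = MC = 2, so Q = (59 − 2)/2.5 = 22.8.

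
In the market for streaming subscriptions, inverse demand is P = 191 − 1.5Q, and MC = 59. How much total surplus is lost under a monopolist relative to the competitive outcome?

DWL = 1452

Competitive firms price at marginal cost: P = 59, giving Q = 88.
The monopolist equates marginal revenue to marginal cost: 191 − 3Q = 59, so Q = 44. From demand, P = 125.
DWL is the triangle between Q = 44 and Q = 88: ½·(88 − 44)·(125 − 59) = 1452.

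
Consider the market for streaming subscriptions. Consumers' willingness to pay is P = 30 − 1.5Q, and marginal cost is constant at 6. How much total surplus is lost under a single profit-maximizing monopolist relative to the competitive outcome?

DWL = 48

Competitive firms price at marginal cost: P = 6, giving Q = 16.
A monopolist chooses Q where MR = MC. MR = 30 − 3Q; setting this equal to 6 gives Q = 8 and P = 18.
DWL is the triangle between Q = 8 and Q = 16: ½·(16 − 8)·(18 − 6) = 48.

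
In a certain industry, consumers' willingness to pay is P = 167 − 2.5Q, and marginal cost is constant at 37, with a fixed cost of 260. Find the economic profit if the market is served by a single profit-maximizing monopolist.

A monopolist chooses Q where MR = MC. MR = 167 − 5Q; setting this equal to 37 gives Q = 26 and P = 102.
Profit = (102 − 37)·26 − 260 = 1430.

Profit = 1430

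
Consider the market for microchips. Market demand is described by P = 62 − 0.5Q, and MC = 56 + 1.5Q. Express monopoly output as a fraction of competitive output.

Monopoly sets MR = MC: 62 − Q = 56 + 1.5Q ⇒ Q = 2.4, P = 62 − 0.5·2.4 = 60.8.
Under competition P = MC: 62 − 0.5Q = 56 + 1.5Q ⇒ Q = 3, P = 60.5.
Ratio Q_m/Q_c = 2.4/3 = 0.8.

Q_m/Q_c = 0.8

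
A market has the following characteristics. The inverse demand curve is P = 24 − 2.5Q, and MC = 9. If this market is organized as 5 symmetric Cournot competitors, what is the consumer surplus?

CS = 31.25

With 5 symmetric Cournot firms, each firm's FOC gives 24 − 15q = 9, so q = 1, Q = 5·1 = 5, and P = 11.5.
CS = ½·(24 − 11.5)·5 = 31.25.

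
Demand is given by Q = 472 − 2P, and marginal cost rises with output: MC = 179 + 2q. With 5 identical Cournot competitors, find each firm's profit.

Inverting demand: P = 236 − 0.5Q.
Cournot with 5 identical firms: the symmetric best-response condition is 236 − 3q = 179 + 2q. Each firm produces q = 11.4, total output Q = 57, price P = 207.5.
Each firm's profit = 207.5·11.4 − (179·11.4 + ½·2·11.4²) = 194.94.

π_i = 194.94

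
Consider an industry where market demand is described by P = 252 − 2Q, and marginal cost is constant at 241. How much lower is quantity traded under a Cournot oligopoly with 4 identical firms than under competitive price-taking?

Quantity traded falls by 1.1

Perfect competition: P = MC = 241, so 252 − 2Q = 241 and Q = 5.5.
In a 4-firm Cournot equilibrium, symmetry and the first-order condition give q = (252 − 241)/(10) = 1.1. So Q = 4.4 and P = 243.2.
Change in quantity traded: 4.4 − 5.5 = −1.1.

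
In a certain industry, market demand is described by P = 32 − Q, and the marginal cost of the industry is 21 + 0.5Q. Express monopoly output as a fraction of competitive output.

Monopoly sets MR = MC: 32 − 2Q = 21 + 0.5Q ⇒ Q = 4.4, P = 32 − 4.4 = 27.6.
Competitive equilibrium sets price equal to marginal cost: 32 − Q = 21 + 0.5Q, so Q = 22/3 and P = 74/3.
Ratio Q_m/Q_c = 4.4/(22/3) = 0.6.

Q_m/Q_c = 0.6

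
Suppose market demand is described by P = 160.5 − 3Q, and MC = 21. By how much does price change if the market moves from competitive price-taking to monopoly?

Perfect competition: P = MC = 21, so 160.5 − 3Q = 21 and Q = 46.5.
A monopolist chooses Q where MR = MC. MR = 160.5 − 6Q; setting this equal to 21 gives Q = 23.25 and P = 90.75.
Change in price: 90.75 − 21 = 69.75.

P rises by 69.75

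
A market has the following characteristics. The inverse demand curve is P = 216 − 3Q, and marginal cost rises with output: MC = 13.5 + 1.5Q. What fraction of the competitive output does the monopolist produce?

A monopolist chooses Q where MR = MC. MR = 216 − 6Q; setting this equal to 13.5 + 1.5Q gives Q = 27 and P = 135.
Competitive equilibrium sets price equal to marginal cost: 216 − 3Q = 13.5 + 1.5Q, so Q = 45 and P = 81.
Ratio Q_m/Q_c = 27/45 = 0.6.

Q_m/Q_c = 0.6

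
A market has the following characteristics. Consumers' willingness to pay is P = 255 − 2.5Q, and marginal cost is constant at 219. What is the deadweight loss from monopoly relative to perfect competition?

Competitive firms price at marginal cost: P = 219, giving Q = 14.4.
The monopolist equates marginal revenue to marginal cost: 255 − 5Q = 219, so Q = 7.2. From demand, P = 237.
DWL is the triangle between Q = 7.2 and Q = 14.4: ½·(14.4 − 7.2)·(237 − 219) = 64.8.

DWL = 64.8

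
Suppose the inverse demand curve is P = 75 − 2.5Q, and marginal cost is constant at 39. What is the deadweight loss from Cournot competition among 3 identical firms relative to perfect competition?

DWL = 16.2

Competitive firms price at marginal cost: P = 39, giving Q = 14.4.
In a 3-firm Cournot equilibrium, symmetry and the first-order condition give q = (75 − 39)/(10) = 3.6. So Q = 10.8 and P = 48.
DWL is the triangle between Q = 10.8 and Q = 14.4: ½·(14.4 − 10.8)·(48 − 39) = 16.2.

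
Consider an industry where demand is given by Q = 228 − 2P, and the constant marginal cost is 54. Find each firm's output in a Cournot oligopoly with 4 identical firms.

Inverting demand: P = 114 − 0.5Q.
In a 4-firm Cournot equilibrium, symmetry and the first-order condition give q = (114 − 54)/(2.5) = 24. So Q = 96 and P = 66.

q_i = 24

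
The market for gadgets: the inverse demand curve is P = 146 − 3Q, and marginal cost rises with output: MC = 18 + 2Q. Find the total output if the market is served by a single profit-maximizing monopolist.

Monopoly sets MR = MC: 146 − 6Q = 18 + 2Q ⇒ Q = 16, P = 146 − 3·16 = 98.

Q = 16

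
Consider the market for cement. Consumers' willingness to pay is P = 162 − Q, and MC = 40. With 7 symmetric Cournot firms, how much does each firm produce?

In a 7-firm Cournot equilibrium, symmetry and the first-order condition give q = (162 − 40)/(8) = 15.25. So Q = 106.75 and P = 55.25.

q_i = 15.25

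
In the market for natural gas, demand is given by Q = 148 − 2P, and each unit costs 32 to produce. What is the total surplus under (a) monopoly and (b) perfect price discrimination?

Monopoly: TS = 1323; Perfect PD: TS = 1764

Inverting demand: P = 74 − 0.5Q.
A monopolist chooses Q where MR = MC. MR = 74 − Q; setting this equal to 32 gives Q = 42 and P = 53.
CS = ½·(74 − 53)·42 = 441; PS = (53 − 32)·42 = 882; TS = 1323.
With perfect price discrimination, output is the efficient level Q = 84 (where demand meets MC), but every buyer pays their willingness to pay: CS = 0 and PS = total surplus.
TS = 1764 (equal to competitive TS).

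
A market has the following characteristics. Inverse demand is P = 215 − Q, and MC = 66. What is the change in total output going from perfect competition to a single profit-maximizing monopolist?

Perfect competition: P = MC = 66, so 215 − Q = 66 and Q = 149.
The monopolist equates marginal revenue to marginal cost: 215 − 2Q = 66, so Q = 74.5. From demand, P = 140.5.
Change in total output: 74.5 − 149 = −74.5.

Q falls by 74.5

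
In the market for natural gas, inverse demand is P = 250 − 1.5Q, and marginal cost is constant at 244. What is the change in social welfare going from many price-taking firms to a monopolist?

Social welfare falls by 3

Perfect competition: P = MC = 244, so 250 − 1.5Q = 244 and Q = 4.
CS = ½·(250 − 244)·4 = 12; PS = (244 − 244)·4 = 0; TS = 12.
Monopoly sets MR = MC: 250 − 3Q = 244 ⇒ Q = 2, P = 250 − 1.5·2 = 247.
CS = ½·(250 − 247)·2 = 3; PS = (247 − 244)·2 = 6; TS = 9.
Change in social welfare: 9 − 12 = −3.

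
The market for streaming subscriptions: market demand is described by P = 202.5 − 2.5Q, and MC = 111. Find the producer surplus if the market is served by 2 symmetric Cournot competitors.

PS = 744.2

Cournot with 2 identical firms: the symmetric best-response condition is 202.5 − 7.5q = 111. Each firm produces q = 12.2, total output Q = 24.4, price P = 141.5.
PS = (141.5 − 111)·24.4 = 744.2.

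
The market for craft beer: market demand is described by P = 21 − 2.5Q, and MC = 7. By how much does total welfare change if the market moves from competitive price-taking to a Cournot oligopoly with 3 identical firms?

Perfect competition: P = MC = 7, so 21 − 2.5Q = 7 and Q = 5.6.
CS = ½·(21 − 7)·5.6 = 39.2; PS = (7 − 7)·5.6 = 0; TS = 39.2.
With 3 symmetric Cournot firms, each firm's FOC gives 21 − 10q = 7, so q = 1.4, Q = 3·1.4 = 4.2, and P = 10.5.
CS = ½·(21 − 10.5)·4.2 = 22.05; PS = (10.5 − 7)·4.2 = 14.7; TS = 36.75.
Change in total welfare: 36.75 − 39.2 = −2.45.

TS falls by 2.45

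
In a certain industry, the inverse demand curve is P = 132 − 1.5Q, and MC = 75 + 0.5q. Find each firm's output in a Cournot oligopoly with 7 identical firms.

q_i = 4.56

In a 7-firm Cournot equilibrium, symmetry and the first-order condition give q = (132 − 75)/(12.5) = 4.56. So Q = 31.92 and P = 84.12.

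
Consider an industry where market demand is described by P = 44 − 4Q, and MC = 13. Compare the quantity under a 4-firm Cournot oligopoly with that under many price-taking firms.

Cournot with 4 identical firms: the symmetric best-response condition is 44 − 20q = 13. Each firm produces q = 1.55, total output Q = 6.2, price P = 19.2.
Competitive firms price at marginal cost: P = 13, giving Q = 7.75.

Cournot: Q = 6.2; Competition: Q = 7.75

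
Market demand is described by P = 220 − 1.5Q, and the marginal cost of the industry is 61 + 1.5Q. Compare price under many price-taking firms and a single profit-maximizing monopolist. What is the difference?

Competitive equilibrium sets price equal to marginal cost: 220 − 1.5Q = 61 + 1.5Q, so Q = 53 and P = 140.5.
A monopolist chooses Q where MR = MC. MR = 220 − 3Q; setting this equal to 61 + 1.5Q gives Q = 106/3 and P = 167.
Change in price: 167 − 140.5 = 26.5.

P rises by 26.5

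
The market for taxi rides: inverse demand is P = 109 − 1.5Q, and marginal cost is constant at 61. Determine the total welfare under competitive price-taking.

TS = 768

Perfect competition: P = MC = 61, so 109 − 1.5Q = 61 and Q = 32.
CS = ½·(109 − 61)·32 = 768; PS = (61 − 61)·32 = 0; TS = 768.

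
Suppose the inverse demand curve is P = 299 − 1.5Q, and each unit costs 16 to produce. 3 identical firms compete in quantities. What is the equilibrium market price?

With 3 symmetric Cournot firms, each firm's FOC gives 299 − 6q = 16, so q = 283/6, Q = 3·283/6 = 141.5, and P = 86.75.

P = 86.75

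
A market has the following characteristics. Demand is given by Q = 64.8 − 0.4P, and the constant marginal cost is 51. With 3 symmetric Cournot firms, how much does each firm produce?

Inverting demand: P = 162 − 2.5Q.
Cournot with 3 identical firms: the symmetric best-response condition is 162 − 10q = 51. Each firm produces q = 11.1, total output Q = 33.3, price P = 78.75.

q_i = 11.1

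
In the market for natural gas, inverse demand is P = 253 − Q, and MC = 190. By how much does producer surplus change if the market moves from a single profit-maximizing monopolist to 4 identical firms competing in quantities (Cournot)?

Monopoly sets MR = MC: 253 − 2Q = 190 ⇒ Q = 31.5, P = 253 − 31.5 = 221.5.
PS = (221.5 − 190)·31.5 = 992.25.
Cournot with 4 identical firms: the symmetric best-response condition is 253 − 5q = 190. Each firm produces q = 12.6, total output Q = 50.4, price P = 202.6.
PS = (202.6 − 190)·50.4 = 635.04.
Change in producer surplus: 635.04 − 992.25 = −357.21.

PS falls by 357.21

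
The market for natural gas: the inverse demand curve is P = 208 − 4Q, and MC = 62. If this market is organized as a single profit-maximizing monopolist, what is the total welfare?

TS = 1998.375

A monopolist chooses Q where MR = MC. MR = 208 − 8Q; setting this equal to 62 gives Q = 18.25 and P = 135.
CS = ½·(208 − 135)·18.25 = 666.125; PS = (135 − 62)·18.25 = 1332.25; TS = 1998.375.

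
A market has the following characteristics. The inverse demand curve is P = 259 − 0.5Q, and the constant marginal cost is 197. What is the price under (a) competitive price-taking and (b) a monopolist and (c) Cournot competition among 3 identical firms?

Competition: P = 197; Monopoly: P = 228; Cournot: P = 212.5

Competitive firms price at marginal cost: P = 197, giving Q = 124.
A monopolist chooses Q where MR = MC. MR = 259 − Q; setting this equal to 197 gives Q = 62 and P = 228.
Cournot with 3 identical firms: the symmetric best-response condition is 259 − 2q = 197. Each firm produces q = 31, total output Q = 93, price P = 212.5.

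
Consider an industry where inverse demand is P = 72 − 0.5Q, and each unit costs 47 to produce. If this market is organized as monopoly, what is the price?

P = 59.5

Monopoly sets MR = MC: 72 − Q = 47 ⇒ Q = 25, P = 72 − 0.5·25 = 59.5.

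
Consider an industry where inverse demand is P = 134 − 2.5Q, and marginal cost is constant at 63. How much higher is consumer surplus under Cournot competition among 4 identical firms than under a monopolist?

CS rises by 393.198

A monopolist chooses Q where MR = MC. MR = 134 − 5Q; setting this equal to 63 gives Q = 14.2 and P = 98.5.
CS = ½·(134 − 98.5)·14.2 = 252.05.
Cournot with 4 identical firms: the symmetric best-response condition is 134 − 12.5q = 63. Each firm produces q = 5.68, total output Q = 22.72, price P = 77.2.
CS = ½·(134 − 77.2)·22.72 = 645.248.
Change in consumer surplus: 645.248 − 252.05 = 393.198.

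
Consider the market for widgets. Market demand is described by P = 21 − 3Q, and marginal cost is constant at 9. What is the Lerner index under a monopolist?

Lerner index = 0.4

A monopolist chooses Q where MR = MC. MR = 21 − 6Q; setting this equal to 9 gives Q = 2 and P = 15.
Lerner index = (P − MC)/P = (15 − 9)/15 = 0.4.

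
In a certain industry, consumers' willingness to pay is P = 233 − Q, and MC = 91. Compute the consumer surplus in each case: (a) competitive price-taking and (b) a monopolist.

Under competition P = MC = 91, so Q = (233 − 91)/1 = 142.
CS = ½·(233 − 91)·142 = 10082.
The monopolist equates marginal revenue to marginal cost: 233 − 2Q = 91, so Q = 71. From demand, P = 162.
CS = ½·(233 − 162)·71 = 2520.5.

Competition: CS = 10082; Monopoly: CS = 2520.5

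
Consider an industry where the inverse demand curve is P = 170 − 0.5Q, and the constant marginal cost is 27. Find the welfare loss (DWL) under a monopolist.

Under competition P = MC = 27, so Q = (170 − 27)/0.5 = 286.
Monopoly sets MR = MC: 170 − Q = 27 ⇒ Q = 143, P = 170 − 0.5·143 = 98.5.
DWL is the triangle between Q = 143 and Q = 286: ½·(286 − 143)·(98.5 − 27) = 5112.25.

DWL = 5112.25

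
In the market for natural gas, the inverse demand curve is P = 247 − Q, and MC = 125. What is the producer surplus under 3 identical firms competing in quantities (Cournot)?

PS = 2790.75

With 3 symmetric Cournot firms, each firm's FOC gives 247 − 4q = 125, so q = 30.5, Q = 3·30.5 = 91.5, and P = 155.5.
PS = (155.5 − 125)·91.5 = 2790.75.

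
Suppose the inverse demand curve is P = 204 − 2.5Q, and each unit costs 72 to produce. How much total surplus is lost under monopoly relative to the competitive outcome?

Under competition P = MC = 72, so Q = (204 − 72)/2.5 = 52.8.
The monopolist equates marginal revenue to marginal cost: 204 − 5Q = 72, so Q = 26.4. From demand, P = 138.
DWL is the triangle between Q = 26.4 and Q = 52.8: ½·(52.8 − 26.4)·(138 − 72) = 871.2.

DWL = 871.2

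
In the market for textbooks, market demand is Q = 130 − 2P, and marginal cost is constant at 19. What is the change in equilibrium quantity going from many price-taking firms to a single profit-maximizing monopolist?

Q falls by 46

Inverting demand: P = 65 − 0.5Q.
Under competition P = MC = 19, so Q = (65 − 19)/0.5 = 92.
A monopolist chooses Q where MR = MC. MR = 65 − Q; setting this equal to 19 gives Q = 46 and P = 42.
Change in equilibrium quantity: 46 − 92 = −46.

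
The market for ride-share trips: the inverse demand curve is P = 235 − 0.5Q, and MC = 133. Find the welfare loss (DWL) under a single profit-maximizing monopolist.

DWL = 2601

Perfect competition: P = MC = 133, so 235 − 0.5Q = 133 and Q = 204.
Monopoly sets MR = MC: 235 − Q = 133 ⇒ Q = 102, P = 235 − 0.5·102 = 184.
DWL is the triangle between Q = 102 and Q = 204: ½·(204 − 102)·(184 − 133) = 2601.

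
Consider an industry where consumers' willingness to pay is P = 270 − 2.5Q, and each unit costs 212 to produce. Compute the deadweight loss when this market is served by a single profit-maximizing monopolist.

Under competition P = MC = 212, so Q = (270 − 212)/2.5 = 23.2.
A monopolist chooses Q where MR = MC. MR = 270 − 5Q; setting this equal to 212 gives Q = 11.6 and P = 241.
DWL is the triangle between Q = 11.6 and Q = 23.2: ½·(23.2 − 11.6)·(241 − 212) = 168.2.

DWL = 168.2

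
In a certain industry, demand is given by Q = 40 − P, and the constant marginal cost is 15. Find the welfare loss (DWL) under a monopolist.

DWL = 78.125

Inverting demand: P = 40 − Q.
Competitive firms price at marginal cost: P = 15, giving Q = 25.
The monopolist equates marginal revenue to marginal cost: 40 − 2Q = 15, so Q = 12.5. From demand, P = 27.5.
DWL is the triangle between Q = 12.5 and Q = 25: ½·(25 − 12.5)·(27.5 − 15) = 78.125.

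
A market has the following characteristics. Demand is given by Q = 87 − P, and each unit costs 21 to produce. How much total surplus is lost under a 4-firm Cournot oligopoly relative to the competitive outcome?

Inverting demand: P = 87 − Q.
Perfect competition: P = MC = 21, so 87 − Q = 21 and Q = 66.
With 4 symmetric Cournot firms, each firm's FOC gives 87 − 5q = 21, so q = 13.2, Q = 4·13.2 = 52.8, and P = 34.2.
DWL is the triangle between Q = 52.8 and Q = 66: ½·(66 − 52.8)·(34.2 − 21) = 87.12.

DWL = 87.12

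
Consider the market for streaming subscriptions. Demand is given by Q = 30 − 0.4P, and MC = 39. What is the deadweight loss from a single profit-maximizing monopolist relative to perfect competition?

Inverting demand: P = 75 − 2.5Q.
Perfect competition: P = MC = 39, so 75 − 2.5Q = 39 and Q = 14.4.
The monopolist equates marginal revenue to marginal cost: 75 − 5Q = 39, so Q = 7.2. From demand, P = 57.
DWL is the triangle between Q = 7.2 and Q = 14.4: ½·(14.4 − 7.2)·(57 − 39) = 64.8.

DWL = 64.8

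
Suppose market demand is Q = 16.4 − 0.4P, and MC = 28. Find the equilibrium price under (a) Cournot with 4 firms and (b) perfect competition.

Inverting demand: P = 41 − 2.5Q.
Cournot with 4 identical firms: the symmetric best-response condition is 41 − 12.5q = 28. Each firm produces q = 1.04, total output Q = 4.16, price P = 30.6.
Under competition P = MC = 28, so Q = (41 − 28)/2.5 = 5.2.

Cournot: P = 30.6; Competition: P = 28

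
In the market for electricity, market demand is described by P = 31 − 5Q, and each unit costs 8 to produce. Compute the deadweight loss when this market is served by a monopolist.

Competitive firms price at marginal cost: P = 8, giving Q = 4.6.
The monopolist equates marginal revenue to marginal cost: 31 − 10Q = 8, so Q = 2.3. From demand, P = 19.5.
DWL is the triangle between Q = 2.3 and Q = 4.6: ½·(4.6 − 2.3)·(19.5 − 8) = 13.225.

DWL = 13.225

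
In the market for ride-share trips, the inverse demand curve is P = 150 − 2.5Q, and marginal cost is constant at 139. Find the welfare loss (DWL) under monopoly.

DWL = 6.05

Under competition P = MC = 139, so Q = (150 − 139)/2.5 = 4.4.
Monopoly sets MR = MC: 150 − 5Q = 139 ⇒ Q = 2.2, P = 150 − 2.5·2.2 = 144.5.
DWL is the triangle between Q = 2.2 and Q = 4.4: ½·(4.4 − 2.2)·(144.5 − 139) = 6.05.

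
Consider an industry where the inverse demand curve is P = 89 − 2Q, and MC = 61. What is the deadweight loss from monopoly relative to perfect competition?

DWL = 49

Competitive firms price at marginal cost: P = 61, giving Q = 14.
The monopolist equates marginal revenue to marginal cost: 89 − 4Q = 61, so Q = 7. From demand, P = 75.
DWL is the triangle between Q = 7 and Q = 14: ½·(14 − 7)·(75 − 61) = 49.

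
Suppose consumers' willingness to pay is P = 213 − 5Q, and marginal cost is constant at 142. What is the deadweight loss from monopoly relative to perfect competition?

Perfect competition: P = MC = 142, so 213 − 5Q = 142 and Q = 14.2.
Monopoly sets MR = MC: 213 − 10Q = 142 ⇒ Q = 7.1, P = 213 − 5·7.1 = 177.5.
DWL is the triangle between Q = 7.1 and Q = 14.2: ½·(14.2 − 7.1)·(177.5 − 142) = 126.025.

DWL = 126.025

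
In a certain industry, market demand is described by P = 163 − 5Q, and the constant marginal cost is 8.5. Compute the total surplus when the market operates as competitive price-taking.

TS = 2387.025

Competitive firms price at marginal cost: P = 8.5, giving Q = 30.9.
CS = ½·(163 − 8.5)·30.9 = 2387.025; PS = (8.5 − 8.5)·30.9 = 0; TS = 2387.025.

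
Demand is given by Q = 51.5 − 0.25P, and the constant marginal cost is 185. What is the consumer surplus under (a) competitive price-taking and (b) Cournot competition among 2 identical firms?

Competition: CS = 55.125; Cournot: CS = 24.5

Inverting demand: P = 206 − 4Q.
Under competition P = MC = 185, so Q = (206 − 185)/4 = 5.25.
CS = ½·(206 − 185)·5.25 = 55.125.
Cournot with 2 identical firms: the symmetric best-response condition is 206 − 12q = 185. Each firm produces q = 1.75, total output Q = 3.5, price P = 192.
CS = ½·(206 − 192)·3.5 = 24.5.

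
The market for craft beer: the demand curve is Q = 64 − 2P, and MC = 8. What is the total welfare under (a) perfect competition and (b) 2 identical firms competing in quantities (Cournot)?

Competition: TS = 576; Cournot: TS = 512

Inverting demand: P = 32 − 0.5Q.
Competitive firms price at marginal cost: P = 8, giving Q = 48.
CS = ½·(32 − 8)·48 = 576; PS = (8 − 8)·48 = 0; TS = 576.
In a 2-firm Cournot equilibrium, symmetry and the first-order condition give q = (32 − 8)/(1.5) = 16. So Q = 32 and P = 16.
CS = ½·(32 − 16)·32 = 256; PS = (16 − 8)·32 = 256; TS = 512.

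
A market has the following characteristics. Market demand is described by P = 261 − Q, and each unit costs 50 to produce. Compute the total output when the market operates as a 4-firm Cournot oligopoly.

Cournot with 4 identical firms: the symmetric best-response condition is 261 − 5q = 50. Each firm produces q = 42.2, total output Q = 168.8, price P = 92.2.

Q = 168.8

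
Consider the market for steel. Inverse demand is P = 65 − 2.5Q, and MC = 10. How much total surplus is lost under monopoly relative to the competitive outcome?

Under competition P = MC = 10, so Q = (65 − 10)/2.5 = 22.
The monopolist equates marginal revenue to marginal cost: 65 − 5Q = 10, so Q = 11. From demand, P = 37.5.
DWL is the triangle between Q = 11 and Q = 22: ½·(22 − 11)·(37.5 − 10) = 151.25.

DWL = 151.25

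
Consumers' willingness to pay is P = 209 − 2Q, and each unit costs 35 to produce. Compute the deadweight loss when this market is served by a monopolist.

DWL = 1892.25

Under competition P = MC = 35, so Q = (209 − 35)/2 = 87.
Monopoly sets MR = MC: 209 − 4Q = 35 ⇒ Q = 43.5, P = 209 − 2·43.5 = 122.
DWL is the triangle between Q = 43.5 and Q = 87: ½·(87 − 43.5)·(122 − 35) = 1892.25.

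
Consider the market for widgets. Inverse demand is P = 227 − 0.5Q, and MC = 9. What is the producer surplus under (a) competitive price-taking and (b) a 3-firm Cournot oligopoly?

Competition: PS = 0; Cournot: PS = 17821.5

Perfect competition: P = MC = 9, so 227 − 0.5Q = 9 and Q = 436.
PS = (9 − 9)·436 = 0.
With 3 symmetric Cournot firms, each firm's FOC gives 227 − 2q = 9, so q = 109, Q = 3·109 = 327, and P = 63.5.
PS = (63.5 − 9)·327 = 17821.5.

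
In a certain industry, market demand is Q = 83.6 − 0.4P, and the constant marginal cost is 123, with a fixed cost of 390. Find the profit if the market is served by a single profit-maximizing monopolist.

Profit = 349.6

Inverting demand: P = 209 − 2.5Q.
The monopolist equates marginal revenue to marginal cost: 209 − 5Q = 123, so Q = 17.2. From demand, P = 166.
Profit = (166 − 123)·17.2 − 390 = 349.6.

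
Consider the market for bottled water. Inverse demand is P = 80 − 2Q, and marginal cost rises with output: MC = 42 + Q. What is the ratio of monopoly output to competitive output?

The monopolist equates marginal revenue to marginal cost: 80 − 4Q = 42 + Q, so Q = 7.6. From demand, P = 64.8.
Under competition P = MC: 80 − 2Q = 42 + Q ⇒ Q = 38/3, P = 164/3.
Ratio Q_m/Q_c = 7.6/(38/3) = 0.6.

Q_m/Q_c = 0.6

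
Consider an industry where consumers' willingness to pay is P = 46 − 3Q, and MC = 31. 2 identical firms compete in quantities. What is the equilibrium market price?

Cournot with 2 identical firms: the symmetric best-response condition is 46 − 9q = 31. Each firm produces q = 5/3, total output Q = 10/3, price P = 36.

P = 36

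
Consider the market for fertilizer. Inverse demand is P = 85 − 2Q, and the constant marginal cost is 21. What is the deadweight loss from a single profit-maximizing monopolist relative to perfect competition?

DWL = 256

Perfect competition: P = MC = 21, so 85 − 2Q = 21 and Q = 32.
Monopoly sets MR = MC: 85 − 4Q = 21 ⇒ Q = 16, P = 85 − 2·16 = 53.
DWL is the triangle between Q = 16 and Q = 32: ½·(32 − 16)·(53 − 21) = 256.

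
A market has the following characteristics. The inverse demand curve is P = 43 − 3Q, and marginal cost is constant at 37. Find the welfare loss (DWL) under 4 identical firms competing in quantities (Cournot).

Perfect competition: P = MC = 37, so 43 − 3Q = 37 and Q = 2.
In a 4-firm Cournot equilibrium, symmetry and the first-order condition give q = (43 − 37)/(15) = 0.4. So Q = 1.6 and P = 38.2.
DWL is the triangle between Q = 1.6 and Q = 2: ½·(2 − 1.6)·(38.2 − 37) = 0.24.

DWL = 0.24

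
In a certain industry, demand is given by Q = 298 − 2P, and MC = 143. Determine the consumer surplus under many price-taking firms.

Inverting demand: P = 149 − 0.5Q.
Competitive firms price at marginal cost: P = 143, giving Q = 12.
CS = ½·(149 − 143)·12 = 36.

CS = 36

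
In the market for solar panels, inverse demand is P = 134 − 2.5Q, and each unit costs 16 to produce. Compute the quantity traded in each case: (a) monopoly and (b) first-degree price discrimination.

A monopolist chooses Q where MR = MC. MR = 134 − 5Q; setting this equal to 16 gives Q = 23.6 and P = 75.
A perfectly discriminating monopolist sells every unit with P(Q) ≥ MC(Q), so output equals the competitive quantity Q = 47.2. Each buyer pays their reservation price, so CS = 0 and the firm captures all surplus.

Monopoly: Q = 23.6; Perfect PD: Q = 47.2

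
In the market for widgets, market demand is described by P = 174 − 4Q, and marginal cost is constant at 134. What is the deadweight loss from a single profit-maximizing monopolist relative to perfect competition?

Perfect competition: P = MC = 134, so 174 − 4Q = 134 and Q = 10.
A monopolist chooses Q where MR = MC. MR = 174 − 8Q; setting this equal to 134 gives Q = 5 and P = 154.
DWL is the triangle between Q = 5 and Q = 10: ½·(10 − 5)·(154 − 134) = 50.

DWL = 50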